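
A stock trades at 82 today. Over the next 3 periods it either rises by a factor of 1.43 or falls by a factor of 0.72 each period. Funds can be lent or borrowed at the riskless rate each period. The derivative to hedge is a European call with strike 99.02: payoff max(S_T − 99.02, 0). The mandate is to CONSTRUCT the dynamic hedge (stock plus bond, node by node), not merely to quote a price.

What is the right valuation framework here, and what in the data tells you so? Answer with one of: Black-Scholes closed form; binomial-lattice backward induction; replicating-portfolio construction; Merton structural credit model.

framework: replicating-portfolio construction

Key observation: the task asks for the hedge itself — share and bond holdings at every node of the 3-period tree on spot 82 with factors 1.43/0.72 — which is exactly what the replicating-portfolio construction produces.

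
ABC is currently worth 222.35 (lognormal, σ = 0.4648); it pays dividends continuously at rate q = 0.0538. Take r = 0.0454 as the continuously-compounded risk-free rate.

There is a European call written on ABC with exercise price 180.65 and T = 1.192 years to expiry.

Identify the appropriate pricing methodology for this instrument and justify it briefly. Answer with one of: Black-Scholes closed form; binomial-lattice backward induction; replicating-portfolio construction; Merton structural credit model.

Key observation: with ABC following a GBM at constant σ and r, the European call struck at 180.65 prices in closed form — nothing here needs a stepwise model or a balance sheet.

framework: Black-Scholes closed form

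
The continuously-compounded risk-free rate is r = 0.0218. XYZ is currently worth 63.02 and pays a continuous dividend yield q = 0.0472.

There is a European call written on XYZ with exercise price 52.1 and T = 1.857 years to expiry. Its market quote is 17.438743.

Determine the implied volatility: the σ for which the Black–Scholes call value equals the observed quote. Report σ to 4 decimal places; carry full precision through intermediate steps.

sigma = 0.4600

At σ = 0.4600 the Black–Scholes value reproduces the quote:
σ√T = 0.46·√1.857 = 0.626850
d₁ = (ln(S/K) + (r−q+σ²/2)T) / (σ√T) = (ln(63.02/52.1) + (0.0218−0.0472+0.46²/2)·1.857) / 0.626850 = (0.190287 + 0.149303) / 0.626850 = 0.541740
d₂ = d₁ − σ√T = 0.541740 − 0.626850 = -0.085110
e^{−rT} = 0.960326
e^{−qT} = 0.916081
N(d₁) = 0.706001,  N(d₂) = 0.466087
V = S·e^{−qT}·N(d₁) − K·e^{−rT}·N(d₂) = 40.758463 − 23.319719 = 17.438743 (matching the quote); vega is positive throughout, so no other σ reproduces this price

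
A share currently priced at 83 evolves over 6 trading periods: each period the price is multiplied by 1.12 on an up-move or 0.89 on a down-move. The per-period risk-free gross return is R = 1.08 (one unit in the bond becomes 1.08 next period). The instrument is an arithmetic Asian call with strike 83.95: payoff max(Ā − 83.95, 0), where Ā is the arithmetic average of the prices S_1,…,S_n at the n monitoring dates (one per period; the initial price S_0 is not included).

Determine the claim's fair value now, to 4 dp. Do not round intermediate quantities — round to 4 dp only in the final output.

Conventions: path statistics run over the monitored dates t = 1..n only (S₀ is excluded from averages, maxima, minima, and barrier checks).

Under the martingale measure an up-move has probability p* = 0.8261; value the claim as the probability-weighted average of per-path payoffs, discounted 6 periods at R = 1.08.
Enumerate all 2^6 = 64 price paths (U = up ×1.12, D = down ×0.89); each path with k up-moves has probability p*^k·(1−p*)^(6−k).
DDDDDD: Ā=56.3000, payoff=0.0000, prob=0.000028
UDDDDD: Ā=70.8494, payoff=0.0000, prob=0.000131
DUDDDD: Ā=67.6678, payoff=0.0000, prob=0.000131
UUDDDD: Ā=85.1549, payoff=1.2049, prob=0.000624
DDUDDD: Ā=64.8361, payoff=0.0000, prob=0.000131
UDUDDD: Ā=81.5915, payoff=0.0000, prob=0.000624
DUUDDD: Ā=78.4098, payoff=0.0000, prob=0.000624
UUUDDD: Ā=98.6730, payoff=14.7230, prob=0.002965
DDDUDD: Ā=62.3159, payoff=0.0000, prob=0.000131
UDDUDD: Ā=78.4200, payoff=0.0000, prob=0.000624
DUDUDD: Ā=75.2383, payoff=0.0000, prob=0.000624
UUDUDD: Ā=94.6819, payoff=10.7319, prob=0.002965
DDUUDD: Ā=72.4066, payoff=0.0000, prob=0.000624
UDUUDD: Ā=91.1185, payoff=7.1685, prob=0.002965
DUUUDD: Ā=87.9368, payoff=3.9868, prob=0.002965
UUUUDD: Ā=110.6620, payoff=26.7120, prob=0.014085
DDDDUD: Ā=60.0729, payoff=0.0000, prob=0.000131
UDDDUD: Ā=75.5974, payoff=0.0000, prob=0.000624
DUDDUD: Ā=72.4157, payoff=0.0000, prob=0.000624
UUDDUD: Ā=91.1299, payoff=7.1799, prob=0.002965
DDUDUD: Ā=69.5840, payoff=0.0000, prob=0.000624
UDUDUD: Ā=87.5664, payoff=3.6164, prob=0.002965
DUUDUD: Ā=84.3847, payoff=0.4347, prob=0.002965
UUUDUD: Ā=106.1920, payoff=22.2420, prob=0.014085
DDDUUD: Ā=67.0638, payoff=0.0000, prob=0.000624
UDDUUD: Ā=84.3949, payoff=0.4449, prob=0.002965
DUDUUD: Ā=81.2132, payoff=0.0000, prob=0.002965
UUDUUD: Ā=102.2009, payoff=18.2509, prob=0.014085
DDUUUD: Ā=78.3816, payoff=0.0000, prob=0.002965
UDUUUD: Ā=98.6375, payoff=14.6875, prob=0.014085
DUUUUD: Ā=95.4558, payoff=11.5058, prob=0.014085
UUUUUD: Ā=120.1241, payoff=36.1741, prob=0.066905
DDDDDU: Ā=58.0766, payoff=0.0000, prob=0.000131
UDDDDU: Ā=73.0852, payoff=0.0000, prob=0.000624
DUDDDU: Ā=69.9036, payoff=0.0000, prob=0.000624
UUDDDU: Ā=87.9685, payoff=4.0185, prob=0.002965
DDUDDU: Ā=67.0719, payoff=0.0000, prob=0.000624
UDUDDU: Ā=84.4051, payoff=0.4551, prob=0.002965
DUUDDU: Ā=81.2234, payoff=0.0000, prob=0.002965
UUUDDU: Ā=102.2137, payoff=18.2637, prob=0.014085
DDDUDU: Ā=64.5517, payoff=0.0000, prob=0.000624
UDDUDU: Ā=81.2336, payoff=0.0000, prob=0.002965
DUDUDU: Ā=78.0519, payoff=0.0000, prob=0.002965
UUDUDU: Ā=98.2226, payoff=14.2726, prob=0.014085
DDUUDU: Ā=75.2202, payoff=0.0000, prob=0.002965
UDUUDU: Ā=94.6591, payoff=10.7091, prob=0.014085
DUUUDU: Ā=91.4775, payoff=7.5275, prob=0.014085
UUUUDU: Ā=115.1177, payoff=31.1677, prob=0.066905
DDDDUU: Ā=62.3087, payoff=0.0000, prob=0.000624
UDDDUU: Ā=78.4109, payoff=0.0000, prob=0.002965
DUDDUU: Ā=75.2293, payoff=0.0000, prob=0.002965
UUDDUU: Ā=94.6706, payoff=10.7206, prob=0.014085
DDUDUU: Ā=72.3976, payoff=0.0000, prob=0.002965
UDUDUU: Ā=91.1071, payoff=7.1571, prob=0.014085
DUUDUU: Ā=87.9254, payoff=3.9754, prob=0.014085
UUUDUU: Ā=110.6477, payoff=26.6977, prob=0.066905
DDDUUU: Ā=69.8774, payoff=0.0000, prob=0.002965
UDDUUU: Ā=87.9356, payoff=3.9856, prob=0.014085
DUDUUU: Ā=84.7539, payoff=0.8039, prob=0.014085
UUDUUU: Ā=106.6566, payoff=22.7066, prob=0.066905
DDUUUU: Ā=81.9223, payoff=0.0000, prob=0.014085
UDUUUU: Ā=103.0932, payoff=19.1432, prob=0.066905
DUUUUU: Ā=99.9115, payoff=15.9615, prob=0.066905
UUUUUU: Ā=125.7313, payoff=41.7813, prob=0.317801
Price = Σ prob·payoff / R^6 = 26.000941 / 1.586874 = 16.3850

price = 16.3850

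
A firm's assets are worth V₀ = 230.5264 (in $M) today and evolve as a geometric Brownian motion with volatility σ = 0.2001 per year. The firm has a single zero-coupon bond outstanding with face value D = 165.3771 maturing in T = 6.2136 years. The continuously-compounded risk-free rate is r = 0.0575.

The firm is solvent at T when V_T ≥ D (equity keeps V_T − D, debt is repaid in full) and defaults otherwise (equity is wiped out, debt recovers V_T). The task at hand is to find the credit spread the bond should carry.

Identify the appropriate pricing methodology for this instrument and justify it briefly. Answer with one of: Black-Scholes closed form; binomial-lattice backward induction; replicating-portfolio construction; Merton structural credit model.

Key observation: the asked-for credit quantity lives on the firm's capital structure — asset value, asset volatility, debt face 165.3771 — which is the structural model's domain.

framework: Merton structural credit model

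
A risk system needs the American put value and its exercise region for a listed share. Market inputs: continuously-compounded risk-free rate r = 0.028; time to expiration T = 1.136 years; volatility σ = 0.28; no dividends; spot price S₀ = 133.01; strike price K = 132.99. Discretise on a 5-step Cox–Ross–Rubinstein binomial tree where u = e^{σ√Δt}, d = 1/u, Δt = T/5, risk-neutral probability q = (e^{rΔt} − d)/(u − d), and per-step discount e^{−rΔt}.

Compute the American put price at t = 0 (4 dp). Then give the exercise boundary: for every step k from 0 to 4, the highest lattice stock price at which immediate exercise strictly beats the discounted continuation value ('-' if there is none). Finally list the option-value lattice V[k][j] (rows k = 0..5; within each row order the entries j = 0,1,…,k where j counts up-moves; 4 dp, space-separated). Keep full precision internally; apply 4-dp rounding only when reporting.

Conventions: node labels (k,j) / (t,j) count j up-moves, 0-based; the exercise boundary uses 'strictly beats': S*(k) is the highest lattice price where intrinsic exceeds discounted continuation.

params: Δt=0.22720 u=1.14278 d=0.87506 q=0.49052 e^(-rΔt)=0.99366
t_5 payoffs: 64.7448 43.8655 16.5983 0.0000 0.0000 0.0000
t_4: node(4,0) S=77.9892 payoff=55.0008 vs cont=54.1574 → 55.0008 [stop]  node(4,1) S=101.8496 payoff=31.1404 vs cont=30.2970 → 31.1404 [stop]  node(4,2) S=133.0100 payoff=0.0000 vs cont=8.4029 → 8.4029 [wait]  node(4,3) S=173.7037 payoff=0.0000 vs cont=0.0000 → 0.0000 [wait]  node(4,4) S=226.8475 payoff=0.0000 vs cont=0.0000 → 0.0000 [wait]  ⇒ S*(4)=101.8496
t_3: node(3,0) S=89.1245 payoff=43.8655 vs cont=43.0222 → 43.8655 [stop]  node(3,1) S=116.3917 payoff=16.5983 vs cont=19.8604 → 19.8604 [wait]  node(3,2) S=152.0011 payoff=0.0000 vs cont=4.2539 → 4.2539 [wait]  node(3,3) S=198.5050 payoff=0.0000 vs cont=0.0000 → 0.0000 [wait]  ⇒ S*(3)=89.1245
t_2: node(2,0) S=101.8496 payoff=31.1404 vs cont=31.8870 → 31.8870 [wait]  node(2,1) S=133.0100 payoff=0.0000 vs cont=12.1277 → 12.1277 [wait]  node(2,2) S=173.7037 payoff=0.0000 vs cont=2.1535 → 2.1535 [wait]  ⇒ S*(2)=-
t_1: node(1,0) S=116.3917 payoff=16.5983 vs cont=22.0539 → 22.0539 [wait]  node(1,1) S=152.0011 payoff=0.0000 vs cont=7.1893 → 7.1893 [wait]  ⇒ S*(1)=-
t_0: node(0,0) S=133.0100 payoff=0.0000 vs cont=14.6689 → 14.6689 [wait]  ⇒ S*(0)=-

price = 14.6689
boundary = - - - 89.1245 101.8496
tree:
14.6689
22.0539 7.1893
31.8870 12.1277 2.1535
43.8655 19.8604 4.2539 0.0000
55.0008 31.1404 8.4029 0.0000 0.0000
64.7448 43.8655 16.5983 0.0000 0.0000 0.0000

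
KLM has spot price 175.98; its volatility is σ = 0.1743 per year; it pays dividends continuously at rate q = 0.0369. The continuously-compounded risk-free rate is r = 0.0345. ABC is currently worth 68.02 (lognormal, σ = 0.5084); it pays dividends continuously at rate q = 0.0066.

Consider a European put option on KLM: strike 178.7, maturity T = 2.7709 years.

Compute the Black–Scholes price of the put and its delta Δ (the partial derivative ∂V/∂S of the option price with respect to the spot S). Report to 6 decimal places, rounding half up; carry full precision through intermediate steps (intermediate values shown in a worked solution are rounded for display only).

σ√T = 0.1743·√2.7709 = 0.290140
d₁ = (ln(S/K) + (r−q+σ²/2)T) / (σ√T) = (ln(175.98/178.7) + (0.0345−0.0369+0.1743²/2)·2.7709) / 0.290140 = (-0.015338 + 0.035440) / 0.290140 = 0.069285
d₂ = d₁ − σ√T = 0.069285 − 0.290140 = -0.220855
e^{−rT} = 0.908831
e^{−qT} = 0.902807
N(−d₁) = 0.472381,  N(−d₂) = 0.587397
Put price V = K·e^{−rT}·N(−d₂) − S·e^{−qT}·N(−d₁) = 95.398087 − 75.050060 = 20.348026
Δ = −e^{−qT}·N(−d₁) = -0.426469

price = 20.348026
Δ = -0.426469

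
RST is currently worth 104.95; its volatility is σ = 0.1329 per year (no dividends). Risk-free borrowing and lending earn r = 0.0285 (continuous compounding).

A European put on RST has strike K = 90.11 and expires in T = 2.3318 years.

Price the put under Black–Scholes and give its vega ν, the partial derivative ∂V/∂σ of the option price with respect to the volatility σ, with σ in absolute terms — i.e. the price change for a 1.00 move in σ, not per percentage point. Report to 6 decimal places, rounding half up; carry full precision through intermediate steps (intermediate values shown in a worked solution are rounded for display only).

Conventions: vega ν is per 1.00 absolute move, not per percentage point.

σ√T = 0.1329·√2.3318 = 0.202941
d₁ = (ln(S/K) + (r+σ²/2)T) / (σ√T) = (ln(104.95/90.11) + (0.0285+0.1329²/2)·2.3318) / 0.202941 = (0.152453 + 0.087049) / 0.202941 = 1.180153
d₂ = d₁ − σ√T = 1.180153 − 0.202941 = 0.977211
e^{−rT} = 0.935704
N(−d₁) = 0.118970,  N(−d₂) = 0.164232
Put price V = K·e^{−rT}·N(−d₂) − S·N(−d₁) = 13.847455 − 12.485877 = 1.361578
φ(d₁) = (1/√(2π))·e^{−d₁²/2} = 0.198827
ν = S·φ(d₁)·√T = 31.864283

price = 1.361578
ν = 31.864283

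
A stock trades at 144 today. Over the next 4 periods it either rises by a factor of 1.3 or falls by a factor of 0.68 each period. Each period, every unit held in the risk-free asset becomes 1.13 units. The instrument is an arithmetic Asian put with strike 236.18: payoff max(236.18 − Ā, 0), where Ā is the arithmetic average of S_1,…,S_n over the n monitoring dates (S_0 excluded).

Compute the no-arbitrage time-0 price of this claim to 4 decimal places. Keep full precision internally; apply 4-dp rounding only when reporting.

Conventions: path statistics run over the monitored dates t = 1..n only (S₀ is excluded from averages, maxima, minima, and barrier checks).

price = 33.2149

Risk-neutral up-probability p* = (R−d)/(u−d) = (1.13−0.68)/(1.3−0.68) = 0.7258; the claim prices as the p*-weighted sum of path payoffs discounted by R^4.
Enumerate all 2^4 = 16 price paths (U = up ×1.3, D = down ×0.68); each path with k up-moves has probability p*^k·(1−p*)^(4−k).
DDDD: Ā=60.1432, payoff=176.0368, prob=0.005652
UDDD: Ā=114.9797, payoff=121.2003, prob=0.014962
DUDD: Ā=92.6597, payoff=143.5203, prob=0.014962
UUDD: Ā=177.1436, payoff=59.0364, prob=0.039606
DDUD: Ā=77.4821, payoff=158.6979, prob=0.014962
UDUD: Ā=148.1276, payoff=88.0524, prob=0.039606
DUUD: Ā=125.8076, payoff=110.3724, prob=0.039606
UUUD: Ā=240.5146, payoff=0.0000, prob=0.104838
DDDU: Ā=67.1614, payoff=169.0186, prob=0.014962
UDDU: Ā=128.3967, payoff=107.7833, prob=0.039606
DUDU: Ā=106.0767, payoff=130.1033, prob=0.039606
UUDU: Ā=202.7938, payoff=33.3862, prob=0.104838
DDUU: Ā=90.8991, payoff=145.2809, prob=0.039606
UDUU: Ā=173.7778, payoff=62.4022, prob=0.104838
DUUU: Ā=151.4578, payoff=84.7222, prob=0.104838
UUUU: Ā=289.5516, payoff=0.0000, prob=0.277513
Price = Σ prob·payoff / R^4 = 54.155997 / 1.630474 = 33.2149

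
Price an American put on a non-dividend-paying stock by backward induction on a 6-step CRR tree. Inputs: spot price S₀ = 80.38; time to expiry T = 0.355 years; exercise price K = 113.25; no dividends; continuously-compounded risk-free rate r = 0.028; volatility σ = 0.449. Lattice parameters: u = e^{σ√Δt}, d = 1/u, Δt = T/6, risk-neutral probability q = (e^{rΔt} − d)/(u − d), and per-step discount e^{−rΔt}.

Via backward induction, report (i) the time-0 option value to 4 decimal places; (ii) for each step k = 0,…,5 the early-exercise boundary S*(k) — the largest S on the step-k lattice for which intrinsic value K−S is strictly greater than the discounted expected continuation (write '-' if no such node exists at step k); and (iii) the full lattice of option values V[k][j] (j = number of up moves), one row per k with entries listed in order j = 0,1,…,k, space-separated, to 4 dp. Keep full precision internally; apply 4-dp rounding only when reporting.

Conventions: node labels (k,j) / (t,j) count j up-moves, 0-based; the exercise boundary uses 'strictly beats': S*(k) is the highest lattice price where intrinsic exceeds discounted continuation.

Δt=0.05917, u=1.11540, d=0.89654, q=0.48030, disc=e^(-rΔt)=0.99834
k=6 terminal: V=max(K-S,0) → 71.5095 61.3197 48.6423 32.8700 13.2473 0.0000 0.0000
k=5: j=0 S=46.5575 intr=66.6925 cont=66.5051 V=66.6925[EX]; j=1 S=57.9232 intr=55.3268 cont=55.1393 V=55.3268[EX]; j=2 S=72.0636 intr=41.1864 cont=40.9989 V=41.1864[EX]; j=3 S=89.6561 intr=23.5939 cont=23.4065 V=23.5939[EX]; j=4 S=111.5432 intr=1.7068 cont=6.8733 V=6.8733[hold]; j=5 S=138.7736 intr=0.0000 cont=0.0000 V=0.0000[hold]  S*(5)=89.6561
k=4: j=0 S=51.9303 intr=61.3197 cont=61.1322 V=61.3197[EX]; j=1 S=64.6077 intr=48.6423 cont=48.4548 V=48.6423[EX]; j=2 S=80.3800 intr=32.8700 cont=32.6825 V=32.8700[EX]; j=3 S=100.0027 intr=13.2473 cont=15.5372 V=15.5372[hold]; j=4 S=124.4157 intr=0.0000 cont=3.5661 V=3.5661[hold]  S*(4)=80.3800
k=3: j=0 S=57.9232 intr=55.3268 cont=55.1393 V=55.3268[EX]; j=1 S=72.0636 intr=41.1864 cont=40.9989 V=41.1864[EX]; j=2 S=89.6561 intr=23.5939 cont=24.5045 V=24.5045[hold]; j=3 S=111.5432 intr=1.7068 cont=9.7713 V=9.7713[hold]  S*(3)=72.0636
k=2: j=0 S=64.6077 intr=48.6423 cont=48.4548 V=48.6423[EX]; j=1 S=80.3800 intr=32.8700 cont=33.1192 V=33.1192[hold]; j=2 S=100.0027 intr=13.2473 cont=17.3993 V=17.3993[hold]  S*(2)=64.6077
k=1: j=0 S=72.0636 intr=41.1864 cont=41.1184 V=41.1864[EX]; j=1 S=89.6561 intr=23.5939 cont=25.5266 V=25.5266[hold]  S*(1)=72.0636
k=0: j=0 S=80.3800 intr=32.8700 cont=33.6093 V=33.6093[hold]  S*(0)=-

price = 33.6093
boundary = - 72.0636 64.6077 72.0636 80.3800 89.6561
tree:
33.6093
41.1864 25.5266
48.6423 33.1192 17.3993
55.3268 41.1864 24.5045 9.7713
61.3197 48.6423 32.8700 15.5372 3.5661
66.6925 55.3268 41.1864 23.5939 6.8733 0.0000
71.5095 61.3197 48.6423 32.8700 13.2473 0.0000 0.0000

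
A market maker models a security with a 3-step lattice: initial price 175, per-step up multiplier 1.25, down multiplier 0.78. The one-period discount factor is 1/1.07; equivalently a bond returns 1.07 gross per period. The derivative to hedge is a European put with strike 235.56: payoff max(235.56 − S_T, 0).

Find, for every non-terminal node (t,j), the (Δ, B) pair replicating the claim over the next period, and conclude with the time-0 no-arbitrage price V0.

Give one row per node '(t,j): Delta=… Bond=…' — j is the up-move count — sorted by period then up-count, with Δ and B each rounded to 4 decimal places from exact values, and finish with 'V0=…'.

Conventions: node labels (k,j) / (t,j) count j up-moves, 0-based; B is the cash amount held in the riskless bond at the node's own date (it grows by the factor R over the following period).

Risk-neutral probability p* = (R−d)/(u−d) = (1.07−0.78)/(1.25−0.78) = 0.6170.
Payoffs at expiry: V(3,0)=152.5134, V(3,1)=102.4725, V(3,2)=22.2788, V(3,3)=0.0000
  t=2,j=0: stock 106.4700 → up 133.0875 (V=102.4725), down 83.0466 (V=152.5134). Price 113.6795; hedge Δ=-1.0000, bond B=220.1495.
  t=2,j=1: stock 170.6250 → up 213.2812 (V=22.2788), down 133.0875 (V=102.4725). Price 49.5245; hedge Δ=-1.0000, bond B=220.1495.
  t=2,j=2: stock 273.4375 → up 341.7969 (V=0.0000), down 213.2812 (V=22.2788). Price 7.9741; hedge Δ=-0.1734, bond B=55.3757.
  t=1,j=0: stock 136.5000 → up 170.6250 (V=49.5245), down 106.4700 (V=113.6795). Price 69.2472; hedge Δ=-1.0000, bond B=205.7472.
  t=1,j=1: stock 218.7500 → up 273.4375 (V=7.9741), down 170.6250 (V=49.5245). Price 22.3243; hedge Δ=-0.4041, bond B=110.7295.
  t=0,j=0: stock 175.0000 → up 218.7500 (V=22.3243), down 136.5000 (V=69.2472). Price 37.6587; hedge Δ=-0.5705, bond B=137.4946.
As a check, the time-0 holding Δ(0,0)·S0 + B(0,0) comes to 37.6587 — exactly V0.

(0,0): Delta=-0.5705 Bond=137.4946
(1,0): Delta=-1.0000 Bond=205.7472
(1,1): Delta=-0.4041 Bond=110.7295
(2,0): Delta=-1.0000 Bond=220.1495
(2,1): Delta=-1.0000 Bond=220.1495
(2,2): Delta=-0.1734 Bond=55.3757
V0=37.6587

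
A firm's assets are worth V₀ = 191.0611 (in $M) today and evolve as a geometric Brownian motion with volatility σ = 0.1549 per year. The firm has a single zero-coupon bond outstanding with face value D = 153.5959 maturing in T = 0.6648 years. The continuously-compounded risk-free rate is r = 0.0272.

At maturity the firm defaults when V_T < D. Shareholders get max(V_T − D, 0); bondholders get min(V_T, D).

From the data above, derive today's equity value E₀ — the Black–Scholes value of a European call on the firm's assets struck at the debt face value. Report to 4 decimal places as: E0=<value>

E0=40.4725

Apply the equity-as-call identities (strike 153.5959, horizon 0.6648 years):
d₁ = [ln(V₀/D) + (r + σ²/2)T] / (σ√T)
   = [ln(191.0611/153.5959) + (0.0272 + 0.5·0.1549²)·0.6648] / (0.1549·√0.6648)
   = [0.218268 + 0.026058] / 0.126298 = 1.934520
d₂ = d₁ − σ√T = 1.934520 − 0.126298 = 1.808222
N(d₁) = 0.973475,  N(d₂) = 0.964714,  e^(−rT) = 0.982080
E₀ = V₀·N(d₁) − D·e^(−rT)·N(d₂)
   = 191.0611·0.973475 − 153.5959·0.982080·0.964714 = 40.472485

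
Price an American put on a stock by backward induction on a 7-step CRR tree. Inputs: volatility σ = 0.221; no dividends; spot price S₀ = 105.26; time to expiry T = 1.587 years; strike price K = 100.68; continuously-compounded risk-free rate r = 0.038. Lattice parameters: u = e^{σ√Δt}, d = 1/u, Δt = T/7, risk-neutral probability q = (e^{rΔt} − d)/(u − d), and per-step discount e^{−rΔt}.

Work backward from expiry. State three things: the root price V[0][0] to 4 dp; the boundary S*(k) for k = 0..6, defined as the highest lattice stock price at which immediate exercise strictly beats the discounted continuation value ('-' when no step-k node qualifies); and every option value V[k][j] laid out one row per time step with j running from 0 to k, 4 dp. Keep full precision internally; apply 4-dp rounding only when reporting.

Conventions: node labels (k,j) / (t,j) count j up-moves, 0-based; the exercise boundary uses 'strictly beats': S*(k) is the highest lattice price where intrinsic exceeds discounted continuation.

price = 7.3598
boundary = - - - 76.7650 69.0977 76.7650 85.2832
tree:
7.3598
11.2755 3.7923
16.7335 6.3198 1.4735
23.9150 10.2450 2.7258 0.3178
31.5823 16.0287 4.9651 0.6606 0.0000
38.4839 23.9150 8.8639 1.3732 0.0000 0.0000
44.6961 31.5823 15.3968 2.8545 0.0000 0.0000 0.0000
50.2878 38.4839 23.9150 5.9335 0.0000 0.0000 0.0000 0.0000

Δt=0.22671, u=1.11096, d=0.90012, q=0.51475, disc=e^(-rΔt)=0.99142
k=7 terminal: V=max(K-S,0) → 50.2878 38.4839 23.9150 5.9335 0.0000 0.0000 0.0000 0.0000
k=6: j=0 S=55.9839 intr=44.6961 cont=43.8324 V=44.6961[EX]; j=1 S=69.0977 intr=31.5823 cont=30.7187 V=31.5823[EX]; j=2 S=85.2832 intr=15.3968 cont=14.5332 V=15.3968[EX]; j=3 S=105.2600 intr=0.0000 cont=2.8545 V=2.8545[hold]; j=4 S=129.9162 intr=0.0000 cont=0.0000 V=0.0000[hold]; j=5 S=160.3479 intr=0.0000 cont=0.0000 V=0.0000[hold]; j=6 S=197.9080 intr=0.0000 cont=0.0000 V=0.0000[hold]  S*(6)=85.2832
k=5: j=0 S=62.1961 intr=38.4839 cont=37.6202 V=38.4839[EX]; j=1 S=76.7650 intr=23.9150 cont=23.0513 V=23.9150[EX]; j=2 S=94.7465 intr=5.9335 cont=8.8639 V=8.8639[hold]; j=3 S=116.9401 intr=0.0000 cont=1.3732 V=1.3732[hold]; j=4 S=144.3322 intr=0.0000 cont=0.0000 V=0.0000[hold]; j=5 S=178.1407 intr=0.0000 cont=0.0000 V=0.0000[hold]  S*(5)=76.7650
k=4: j=0 S=69.0977 intr=31.5823 cont=30.7187 V=31.5823[EX]; j=1 S=85.2832 intr=15.3968 cont=16.0287 V=16.0287[hold]; j=2 S=105.2600 intr=0.0000 cont=4.9651 V=4.9651[hold]; j=3 S=129.9162 intr=0.0000 cont=0.6606 V=0.6606[hold]; j=4 S=160.3479 intr=0.0000 cont=0.0000 V=0.0000[hold]  S*(4)=69.0977
k=3: j=0 S=76.7650 intr=23.9150 cont=23.3738 V=23.9150[EX]; j=1 S=94.7465 intr=5.9335 cont=10.2450 V=10.2450[hold]; j=2 S=116.9401 intr=0.0000 cont=2.7258 V=2.7258[hold]; j=3 S=144.3322 intr=0.0000 cont=0.3178 V=0.3178[hold]  S*(3)=76.7650
k=2: j=0 S=85.2832 intr=15.3968 cont=16.7335 V=16.7335[hold]; j=1 S=105.2600 intr=0.0000 cont=6.3198 V=6.3198[hold]; j=2 S=129.9162 intr=0.0000 cont=1.4735 V=1.4735[hold]  S*(2)=-
k=1: j=0 S=94.7465 intr=5.9335 cont=11.2755 V=11.2755[hold]; j=1 S=116.9401 intr=0.0000 cont=3.7923 V=3.7923[hold]  S*(1)=-
k=0: j=0 S=105.2600 intr=0.0000 cont=7.3598 V=7.3598[hold]  S*(0)=-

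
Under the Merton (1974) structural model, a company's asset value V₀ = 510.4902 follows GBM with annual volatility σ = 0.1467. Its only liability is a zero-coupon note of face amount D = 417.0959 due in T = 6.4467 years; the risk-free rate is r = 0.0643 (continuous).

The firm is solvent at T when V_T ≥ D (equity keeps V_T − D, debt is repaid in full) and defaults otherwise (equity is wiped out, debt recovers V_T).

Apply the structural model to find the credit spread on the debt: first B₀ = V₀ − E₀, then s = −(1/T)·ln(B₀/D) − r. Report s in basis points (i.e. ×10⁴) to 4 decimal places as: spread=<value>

spread=15.8978

With assets at 510.4902 and a single debt payment of 417.0959 at 6.4467 years:
d₁ = [ln(V₀/D) + (r + σ²/2)T] / (σ√T)
   = [ln(510.4902/417.0959) + (0.0643 + 0.5·0.1467²)·6.4467] / (0.1467·√6.4467)
   = [0.202055 + 0.483892] / 0.372476 = 1.841586
d₂ = d₁ − σ√T = 1.841586 − 0.372476 = 1.469109
N(d₁) = 0.967232,  N(d₂) = 0.929098,  e^(−rT) = 0.660655
E₀ = V₀·N(d₁) − D·e^(−rT)·N(d₂)
   = 510.4902·0.967232 − 417.0959·0.660655·0.929098 = 237.743235
B₀ = V₀ − E₀ = 510.4902 − 237.743235 = 272.746965
spread = −(1/T)·ln(B₀/D) − r = −(1/6.4467)·ln(272.746965/417.0959) − 0.0643 = 0.00158978
in basis points: 0.00158978 × 10⁴ = 15.8978 bp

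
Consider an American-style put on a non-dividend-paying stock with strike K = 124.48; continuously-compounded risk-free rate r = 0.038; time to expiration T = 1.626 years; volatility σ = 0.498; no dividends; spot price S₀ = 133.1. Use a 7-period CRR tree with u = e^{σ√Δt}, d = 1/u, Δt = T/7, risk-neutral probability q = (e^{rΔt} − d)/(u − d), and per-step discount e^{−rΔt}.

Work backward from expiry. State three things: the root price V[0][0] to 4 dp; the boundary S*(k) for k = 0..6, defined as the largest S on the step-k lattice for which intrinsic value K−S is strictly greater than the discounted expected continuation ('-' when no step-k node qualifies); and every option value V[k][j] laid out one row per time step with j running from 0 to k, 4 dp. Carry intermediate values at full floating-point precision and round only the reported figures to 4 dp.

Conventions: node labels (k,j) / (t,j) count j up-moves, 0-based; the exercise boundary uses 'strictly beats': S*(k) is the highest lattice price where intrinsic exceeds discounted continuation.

price = 25.4047
boundary = - - - 64.7836 50.9597 64.7836 82.3574
tree:
25.4047
34.8917 14.6950
46.4705 21.8956 6.4775
59.6964 31.7535 10.6801 1.6409
73.5203 44.5058 17.3111 3.0575 0.0000
84.3943 59.6964 27.4313 5.6973 0.0000 0.0000
92.9480 73.5203 42.1226 10.6161 0.0000 0.0000 0.0000
99.6764 84.3943 59.6964 19.7815 0.0000 0.0000 0.0000 0.0000

Δt=0.23229, u=1.27127, d=0.78662, q=0.45858, disc=e^(-rΔt)=0.99121
k=7 terminal: V=max(K-S,0) → 99.6764 84.3943 59.6964 19.7815 0.0000 0.0000 0.0000 0.0000
k=6: j=0 S=31.5320 intr=92.9480 cont=91.8541 V=92.9480[EX]; j=1 S=50.9597 intr=73.5203 cont=72.4263 V=73.5203[EX]; j=2 S=82.3574 intr=42.1226 cont=41.0287 V=42.1226[EX]; j=3 S=133.1000 intr=0.0000 cont=10.6161 V=10.6161[hold]; j=4 S=215.1065 intr=0.0000 cont=0.0000 V=0.0000[hold]; j=5 S=347.6394 intr=0.0000 cont=0.0000 V=0.0000[hold]; j=6 S=561.8293 intr=0.0000 cont=0.0000 V=0.0000[hold]  S*(6)=82.3574
k=5: j=0 S=40.0857 intr=84.3943 cont=83.3004 V=84.3943[EX]; j=1 S=64.7836 intr=59.6964 cont=58.6025 V=59.6964[EX]; j=2 S=104.6985 intr=19.7815 cont=27.4313 V=27.4313[hold]; j=3 S=169.2060 intr=0.0000 cont=5.6973 V=5.6973[hold]; j=4 S=273.4584 intr=0.0000 cont=0.0000 V=0.0000[hold]; j=5 S=441.9434 intr=0.0000 cont=0.0000 V=0.0000[hold]  S*(5)=64.7836
k=4: j=0 S=50.9597 intr=73.5203 cont=72.4263 V=73.5203[EX]; j=1 S=82.3574 intr=42.1226 cont=44.5058 V=44.5058[hold]; j=2 S=133.1000 intr=0.0000 cont=17.3111 V=17.3111[hold]; j=3 S=215.1065 intr=0.0000 cont=3.0575 V=3.0575[hold]; j=4 S=347.6394 intr=0.0000 cont=0.0000 V=0.0000[hold]  S*(4)=50.9597
k=3: j=0 S=64.7836 intr=59.6964 cont=59.6858 V=59.6964[EX]; j=1 S=104.6985 intr=19.7815 cont=31.7535 V=31.7535[hold]; j=2 S=169.2060 intr=0.0000 cont=10.6801 V=10.6801[hold]; j=3 S=273.4584 intr=0.0000 cont=1.6409 V=1.6409[hold]  S*(3)=64.7836
k=2: j=0 S=82.3574 intr=42.1226 cont=46.4705 V=46.4705[hold]; j=1 S=133.1000 intr=0.0000 cont=21.8956 V=21.8956[hold]; j=2 S=215.1065 intr=0.0000 cont=6.4775 V=6.4775[hold]  S*(2)=-
k=1: j=0 S=104.6985 intr=19.7815 cont=34.8917 V=34.8917[hold]; j=1 S=169.2060 intr=0.0000 cont=14.6950 V=14.6950[hold]  S*(1)=-
k=0: j=0 S=133.1000 intr=0.0000 cont=25.4047 V=25.4047[hold]  S*(0)=-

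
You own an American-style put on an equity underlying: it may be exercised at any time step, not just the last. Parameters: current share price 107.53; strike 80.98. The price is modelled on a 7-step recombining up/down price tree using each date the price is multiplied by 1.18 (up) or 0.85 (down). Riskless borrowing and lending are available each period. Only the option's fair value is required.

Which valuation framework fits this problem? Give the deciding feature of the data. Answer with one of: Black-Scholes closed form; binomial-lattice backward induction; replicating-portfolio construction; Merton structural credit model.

Key observation: an American put (K = 80.98, S₀ = 107.53) on a 7-date tree has no closed form — the optimal stopping decision is embedded and must be resolved recursively from expiry.

framework: binomial-lattice backward induction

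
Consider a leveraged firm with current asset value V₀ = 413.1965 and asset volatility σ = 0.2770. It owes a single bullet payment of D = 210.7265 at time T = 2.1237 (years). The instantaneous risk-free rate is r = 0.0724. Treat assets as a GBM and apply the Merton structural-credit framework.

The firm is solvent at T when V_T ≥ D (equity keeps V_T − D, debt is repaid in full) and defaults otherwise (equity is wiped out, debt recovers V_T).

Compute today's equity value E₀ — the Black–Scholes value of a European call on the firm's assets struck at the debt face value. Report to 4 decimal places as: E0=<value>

E0=233.3098

With assets at 413.1965 and a single debt payment of 210.7265 at 2.1237 years:
d₁ = [ln(V₀/D) + (r + σ²/2)T] / (σ√T)
   = [ln(413.1965/210.7265) + (0.0724 + 0.5·0.2770²)·2.1237] / (0.2770·√2.1237)
   = [0.673362 + 0.235231] / 0.403670 = 2.250831
d₂ = d₁ − σ√T = 2.250831 − 0.403670 = 1.847161
N(d₁) = 0.987802,  N(d₂) = 0.967638,  e^(−rT) = 0.857481
E₀ = V₀·N(d₁) − D·e^(−rT)·N(d₂)
   = 413.1965·0.987802 − 210.7265·0.857481·0.967638 = 233.309842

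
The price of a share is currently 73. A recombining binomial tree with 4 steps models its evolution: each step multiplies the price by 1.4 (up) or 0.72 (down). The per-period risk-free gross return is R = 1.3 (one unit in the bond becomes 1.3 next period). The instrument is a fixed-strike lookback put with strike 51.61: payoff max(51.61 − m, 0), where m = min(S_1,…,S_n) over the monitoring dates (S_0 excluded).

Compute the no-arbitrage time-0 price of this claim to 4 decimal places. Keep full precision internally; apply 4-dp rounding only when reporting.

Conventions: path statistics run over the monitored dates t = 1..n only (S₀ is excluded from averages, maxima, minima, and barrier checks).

Under the martingale measure an up-move has probability p* = 0.8529; value the claim as the probability-weighted average of per-path payoffs, discounted 4 periods at R = 1.3.
Enumerate all 2^4 = 16 price paths (U = up ×1.4, D = down ×0.72); each path with k up-moves has probability p*^k·(1−p*)^(4−k).
DDDD: m=19.6179, payoff=31.9921, prob=0.000468
UDDD: m=38.1459, payoff=13.4641, prob=0.002713
DUDD: m=38.1459, payoff=13.4641, prob=0.002713
UUDD: m=74.1727, payoff=0.0000, prob=0.015733
DDUD: m=37.8432, payoff=13.7668, prob=0.002713
UDUD: m=73.5840, payoff=0.0000, prob=0.015733
DUUD: m=52.5600, payoff=0.0000, prob=0.015733
UUUD: m=102.2000, payoff=0.0000, prob=0.091253
DDDU: m=27.2471, payoff=24.3629, prob=0.002713
UDDU: m=52.9805, payoff=0.0000, prob=0.015733
DUDU: m=52.5600, payoff=0.0000, prob=0.015733
UUDU: m=102.2000, payoff=0.0000, prob=0.091253
DDUU: m=37.8432, payoff=13.7668, prob=0.015733
UDUU: m=73.5840, payoff=0.0000, prob=0.091253
DUUU: m=52.5600, payoff=0.0000, prob=0.091253
UUUU: m=102.2000, payoff=0.0000, prob=0.529269
Price = Σ prob·payoff / R^4 = 0.408039 / 2.856100 = 0.1429

price = 0.1429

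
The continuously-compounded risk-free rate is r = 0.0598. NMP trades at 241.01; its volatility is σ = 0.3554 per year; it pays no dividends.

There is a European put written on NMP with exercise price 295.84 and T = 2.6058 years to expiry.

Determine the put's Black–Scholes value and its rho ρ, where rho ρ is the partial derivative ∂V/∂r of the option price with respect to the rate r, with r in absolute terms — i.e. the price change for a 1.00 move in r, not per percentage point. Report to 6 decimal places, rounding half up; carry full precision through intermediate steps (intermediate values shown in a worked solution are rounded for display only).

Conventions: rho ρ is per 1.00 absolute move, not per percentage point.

price = 62.054869
ρ = -425.649084

σ√T = 0.3554·√2.6058 = 0.573704
d₁ = (ln(S/K) + (r+σ²/2)T) / (σ√T) = (ln(241.01/295.84) + (0.0598+0.3554²/2)·2.6058) / 0.573704 = (-0.204980 + 0.320395) / 0.573704 = 0.201175
d₂ = d₁ − σ√T = 0.201175 − 0.573704 = -0.372529
e^{−rT} = 0.855707
N(−d₁) = 0.420281,  N(−d₂) = 0.645251
Put price V = K·e^{−rT}·N(−d₂) − S·N(−d₁) = 163.346797 − 101.291929 = 62.054869
ρ = −K·T·e^{−rT}·N(−d₂) = -425.649084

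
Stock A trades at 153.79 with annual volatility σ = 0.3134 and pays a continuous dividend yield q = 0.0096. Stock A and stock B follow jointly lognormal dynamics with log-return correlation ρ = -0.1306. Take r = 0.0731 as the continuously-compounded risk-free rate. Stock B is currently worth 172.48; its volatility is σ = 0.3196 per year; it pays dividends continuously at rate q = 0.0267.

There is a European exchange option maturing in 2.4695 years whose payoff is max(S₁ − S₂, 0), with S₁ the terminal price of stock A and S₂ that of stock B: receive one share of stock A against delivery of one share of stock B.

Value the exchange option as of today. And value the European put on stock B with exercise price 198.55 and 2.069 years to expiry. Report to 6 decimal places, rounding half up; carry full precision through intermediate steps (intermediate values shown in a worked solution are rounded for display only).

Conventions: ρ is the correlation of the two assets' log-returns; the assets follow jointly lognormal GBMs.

σ_eff = √(σ₁² + σ₂² − 2ρσ₁σ₂) = √(0.3134² + 0.3196² − 2·-0.1306·0.3134·0.3196) = 0.475948
d₁ = (ln(S₁/S₂) + (q₂ − q₁ + σ_eff²/2)T) / (σ_eff√T) = (ln(153.79/172.48) + (0.0267 − 0.0096 + 0.113263)·2.4695) / 0.747935 = 0.277081
d₂ = d₁ − σ_eff√T = 0.277081 − 0.747935 = -0.470854
N(d₁) = 0.609141,  N(d₂) = 0.318873
V = S₁·e^{−q₁T}·N(d₁) − S₂·e^{−q₂T}·N(d₂) = 91.485027 − 51.489700 = 39.995327
[vanilla: stock B put K=198.55]
σ√T = 0.3196·√2.069 = 0.459713
d₁ = (ln(S/K) + (r−q+σ²/2)T) / (σ√T) = (ln(172.48/198.55) + (0.0731−0.0267+0.3196²/2)·2.069) / 0.459713 = (-0.140760 + 0.201670) / 0.459713 = 0.132496
d₂ = d₁ − σ√T = 0.132496 − 0.459713 = -0.327217
e^{−rT} = 0.859638
e^{−qT} = 0.946256
N(−d₁) = 0.447296,  N(−d₂) = 0.628248
price = K·e^{−rT}·N(−d₂) − S·e^{−qT}·N(−d₁) = 107.230127 − 73.003286 = 34.226840

exchange price = 39.995327
price(stock B put K=198.55) = 34.226840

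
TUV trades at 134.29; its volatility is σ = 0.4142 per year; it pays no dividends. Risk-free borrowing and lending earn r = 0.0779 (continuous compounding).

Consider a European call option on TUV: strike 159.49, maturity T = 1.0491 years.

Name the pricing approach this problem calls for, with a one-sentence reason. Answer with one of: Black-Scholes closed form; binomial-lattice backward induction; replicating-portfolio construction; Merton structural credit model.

framework: Black-Scholes closed form

Key observation: everything needed for the exact continuous-time valuation of the European call on TUV (strike 159.49) is given, and no feature rules the closed form out.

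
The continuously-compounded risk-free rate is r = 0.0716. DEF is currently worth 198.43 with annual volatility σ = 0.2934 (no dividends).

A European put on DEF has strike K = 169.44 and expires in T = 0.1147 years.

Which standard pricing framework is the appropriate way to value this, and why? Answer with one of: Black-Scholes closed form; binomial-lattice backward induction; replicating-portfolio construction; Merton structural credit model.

framework: Black-Scholes closed form

Key observation: with DEF following a GBM at constant σ and r, the European put struck at 169.44 prices in closed form — nothing here needs a stepwise model or a balance sheet.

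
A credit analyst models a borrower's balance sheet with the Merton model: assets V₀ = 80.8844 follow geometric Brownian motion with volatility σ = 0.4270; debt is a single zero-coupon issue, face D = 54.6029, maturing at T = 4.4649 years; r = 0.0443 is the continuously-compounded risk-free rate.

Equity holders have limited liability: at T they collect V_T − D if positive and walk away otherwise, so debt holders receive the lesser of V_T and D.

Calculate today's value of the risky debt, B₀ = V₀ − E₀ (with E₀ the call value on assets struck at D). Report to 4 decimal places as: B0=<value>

B0=36.8863

Work the structural quantities from V₀ = 80.8844 against face 54.6029:
d₁ = [ln(V₀/D) + (r + σ²/2)T] / (σ√T)
   = [ln(80.8844/54.6029) + (0.0443 + 0.5·0.4270²)·4.4649] / (0.4270·√4.4649)
   = [0.392934 + 0.604835] / 0.902264 = 1.105851
d₂ = d₁ − σ√T = 1.105851 − 0.902264 = 0.203586
N(d₁) = 0.865604,  N(d₂) = 0.580662,  e^(−rT) = 0.820538
E₀ = V₀·N(d₁) − D·e^(−rT)·N(d₂)
   = 80.8844·0.865604 − 54.6029·0.820538·0.580662 = 43.998073
B₀ = V₀ − E₀ = 80.8844 − 43.998073 = 36.886327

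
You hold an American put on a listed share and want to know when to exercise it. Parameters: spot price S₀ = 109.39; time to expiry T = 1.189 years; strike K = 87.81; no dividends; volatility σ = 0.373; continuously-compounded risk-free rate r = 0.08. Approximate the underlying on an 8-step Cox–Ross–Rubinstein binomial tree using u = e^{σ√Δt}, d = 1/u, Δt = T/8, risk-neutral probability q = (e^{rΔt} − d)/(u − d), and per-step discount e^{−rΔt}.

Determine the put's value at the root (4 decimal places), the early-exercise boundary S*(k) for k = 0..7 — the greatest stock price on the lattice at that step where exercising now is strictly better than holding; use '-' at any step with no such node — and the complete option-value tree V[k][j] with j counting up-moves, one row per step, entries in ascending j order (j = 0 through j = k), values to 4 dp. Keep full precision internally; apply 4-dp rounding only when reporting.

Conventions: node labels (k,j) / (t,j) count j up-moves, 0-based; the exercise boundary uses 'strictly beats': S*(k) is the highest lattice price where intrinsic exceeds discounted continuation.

Δt=0.14863  u=1.15465  d=0.86606  q=0.50556  discount=0.98818
step 8 (expiry): payoffs max(K−S,0) = 53.1866 41.6494 26.2677 5.7605 0.0000 0.0000 0.0000 0.0000 0.0000
step 7: (k=7,j=0): S=39.9780, K−S=47.8320, hold=46.7941 ⇒ V=47.8320 exercise | (k=7,j=1): S=53.2995, K−S=34.5105, hold=33.4727 ⇒ V=34.5105 exercise | (k=7,j=2): S=71.0599, K−S=16.7501, hold=15.7122 ⇒ V=16.7501 exercise | (k=7,j=3): S=94.7385, K−S=0.0000, hold=2.8146 ⇒ V=2.8146 continue | (k=7,j=4): S=126.3073, K−S=0.0000, hold=0.0000 ⇒ V=0.0000 continue | (k=7,j=5): S=168.3955, K−S=0.0000, hold=0.0000 ⇒ V=0.0000 continue | (k=7,j=6): S=224.5083, K−S=0.0000, hold=0.0000 ⇒ V=0.0000 continue | (k=7,j=7): S=299.3190, K−S=0.0000, hold=0.0000 ⇒ V=0.0000 continue  boundary S*=71.0599
step 6: (k=6,j=0): S=46.1606, K−S=41.6494, hold=40.6115 ⇒ V=41.6494 exercise | (k=6,j=1): S=61.5423, K−S=26.2677, hold=25.2298 ⇒ V=26.2677 exercise | (k=6,j=2): S=82.0495, K−S=5.7605, hold=9.5902 ⇒ V=9.5902 continue | (k=6,j=3): S=109.3900, K−S=0.0000, hold=1.3752 ⇒ V=1.3752 continue | (k=6,j=4): S=145.8410, K−S=0.0000, hold=0.0000 ⇒ V=0.0000 continue | (k=6,j=5): S=194.4381, K−S=0.0000, hold=0.0000 ⇒ V=0.0000 continue | (k=6,j=6): S=259.2289, K−S=0.0000, hold=0.0000 ⇒ V=0.0000 continue  boundary S*=61.5423
step 5: (k=5,j=0): S=53.2995, K−S=34.5105, hold=33.4727 ⇒ V=34.5105 exercise | (k=5,j=1): S=71.0599, K−S=16.7501, hold=17.6254 ⇒ V=17.6254 continue | (k=5,j=2): S=94.7385, K−S=0.0000, hold=5.3728 ⇒ V=5.3728 continue | (k=5,j=3): S=126.3073, K−S=0.0000, hold=0.6719 ⇒ V=0.6719 continue | (k=5,j=4): S=168.3955, K−S=0.0000, hold=0.0000 ⇒ V=0.0000 continue | (k=5,j=5): S=224.5083, K−S=0.0000, hold=0.0000 ⇒ V=0.0000 continue  boundary S*=53.2995
step 4: (k=4,j=0): S=61.5423, K−S=26.2677, hold=25.6671 ⇒ V=26.2677 exercise | (k=4,j=1): S=82.0495, K−S=5.7605, hold=11.2959 ⇒ V=11.2959 continue | (k=4,j=2): S=109.3900, K−S=0.0000, hold=2.9608 ⇒ V=2.9608 continue | (k=4,j=3): S=145.8410, K−S=0.0000, hold=0.3283 ⇒ V=0.3283 continue | (k=4,j=4): S=194.4381, K−S=0.0000, hold=0.0000 ⇒ V=0.0000 continue  boundary S*=61.5423
step 3: (k=3,j=0): S=71.0599, K−S=16.7501, hold=18.4775 ⇒ V=18.4775 continue | (k=3,j=1): S=94.7385, K−S=0.0000, hold=6.9983 ⇒ V=6.9983 continue | (k=3,j=2): S=126.3073, K−S=0.0000, hold=1.6106 ⇒ V=1.6106 continue | (k=3,j=3): S=168.3955, K−S=0.0000, hold=0.1604 ⇒ V=0.1604 continue  boundary S*=-
step 2: (k=2,j=0): S=82.0495, K−S=5.7605, hold=12.5243 ⇒ V=12.5243 continue | (k=2,j=1): S=109.3900, K−S=0.0000, hold=4.2240 ⇒ V=4.2240 continue | (k=2,j=2): S=145.8410, K−S=0.0000, hold=0.8671 ⇒ V=0.8671 continue  boundary S*=-
step 1: (k=1,j=0): S=94.7385, K−S=0.0000, hold=8.2296 ⇒ V=8.2296 continue | (k=1,j=1): S=126.3073, K−S=0.0000, hold=2.4970 ⇒ V=2.4970 continue  boundary S*=-
step 0: (k=0,j=0): S=109.3900, K−S=0.0000, hold=5.2684 ⇒ V=5.2684 continue  boundary S*=-

price = 5.2684
boundary = - - - - 61.5423 53.2995 61.5423 71.0599
tree:
5.2684
8.2296 2.4970
12.5243 4.2240 0.8671
18.4775 6.9983 1.6106 0.1604
26.2677 11.2959 2.9608 0.3283 0.0000
34.5105 17.6254 5.3728 0.6719 0.0000 0.0000
41.6494 26.2677 9.5902 1.3752 0.0000 0.0000 0.0000
47.8320 34.5105 16.7501 2.8146 0.0000 0.0000 0.0000 0.0000
53.1866 41.6494 26.2677 5.7605 0.0000 0.0000 0.0000 0.0000 0.0000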